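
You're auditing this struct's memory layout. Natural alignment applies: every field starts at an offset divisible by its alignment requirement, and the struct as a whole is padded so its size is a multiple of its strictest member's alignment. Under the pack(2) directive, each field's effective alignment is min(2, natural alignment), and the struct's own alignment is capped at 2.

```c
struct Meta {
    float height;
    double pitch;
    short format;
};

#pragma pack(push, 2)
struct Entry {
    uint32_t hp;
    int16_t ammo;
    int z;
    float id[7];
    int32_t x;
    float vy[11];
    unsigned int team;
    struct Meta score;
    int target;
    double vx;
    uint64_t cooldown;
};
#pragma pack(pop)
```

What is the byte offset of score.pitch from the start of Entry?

98

Meta: height at 0 (size 4, align 4) → ends 4; pad 4 to align 8 for pitch; pitch at 8 (size 8, align 8) → ends 16; format at 16 (size 2, align 2) → ends 18; tail pad 6 to reach multiple of 8; total 24 bytes, alignment 8
hp at 0 (size 4, align 2) → ends 4
ammo at 4 (size 2, align 2) → ends 6
z at 6 (size 4, align 2) → ends 10
id at 10 (size 28, align 2) → ends 38
x at 38 (size 4, align 2) → ends 42
vy at 42 (size 44, align 2) → ends 86
team at 86 (size 4, align 2) → ends 90
score at 90 (size 24, align 2) → ends 114
within Meta: pitch at 8
90 + 8 = 98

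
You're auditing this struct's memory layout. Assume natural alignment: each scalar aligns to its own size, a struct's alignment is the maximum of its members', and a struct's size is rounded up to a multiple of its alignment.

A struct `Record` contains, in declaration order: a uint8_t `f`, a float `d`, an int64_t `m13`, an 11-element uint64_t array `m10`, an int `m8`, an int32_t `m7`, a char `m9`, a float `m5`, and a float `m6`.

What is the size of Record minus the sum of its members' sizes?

10

f at 0 (size 1, align 1) → ends 1
pad 3 to align 4 for d
d at 4 (size 4, align 4) → ends 8
m13 at 8 (size 8, align 8) → ends 16
m10 at 16 (size 88, align 8) → ends 104
m8 at 104 (size 4, align 4) → ends 108
m7 at 108 (size 4, align 4) → ends 112
m9 at 112 (size 1, align 1) → ends 113
pad 3 to align 4 for m5
m5 at 116 (size 4, align 4) → ends 120
m6 at 120 (size 4, align 4) → ends 124
tail pad 4 to reach multiple of 8
total 128 bytes, alignment 8
data bytes 118, size 128 → padding 10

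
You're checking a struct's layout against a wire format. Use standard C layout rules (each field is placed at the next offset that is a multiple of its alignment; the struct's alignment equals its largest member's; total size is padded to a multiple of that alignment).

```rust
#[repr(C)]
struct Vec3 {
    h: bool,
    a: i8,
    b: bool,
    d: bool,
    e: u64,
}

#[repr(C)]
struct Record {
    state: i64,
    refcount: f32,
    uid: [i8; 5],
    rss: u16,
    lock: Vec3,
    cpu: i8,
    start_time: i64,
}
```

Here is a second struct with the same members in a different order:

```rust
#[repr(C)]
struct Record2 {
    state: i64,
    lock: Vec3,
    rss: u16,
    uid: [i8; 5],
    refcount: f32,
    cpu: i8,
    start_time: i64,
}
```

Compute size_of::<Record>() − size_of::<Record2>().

8

Vec3: h at 0 (size 1, align 1) → ends 1; a at 1 (size 1, align 1) → ends 2; b at 2 (size 1, align 1) → ends 3; d at 3 (size 1, align 1) → ends 4; pad 4 to align 8 for e; e at 8 (size 8, align 8) → ends 16; total 16 bytes, alignment 8
state at 0 (size 8, align 8) → ends 8
refcount at 8 (size 4, align 4) → ends 12
uid at 12 (size 5, align 1) → ends 17
pad 1 to align 2 for rss
rss at 18 (size 2, align 2) → ends 20
pad 4 to align 8 for lock
lock at 24 (size 16, align 8) → ends 40
cpu at 40 (size 1, align 1) → ends 41
pad 7 to align 8 for start_time
start_time at 48 (size 8, align 8) → ends 56
total 56 bytes, alignment 8
— Record2 —
state at 0 (size 8, align 8) → ends 8
lock at 8 (size 16, align 8) → ends 24
rss at 24 (size 2, align 2) → ends 26
uid at 26 (size 5, align 1) → ends 31
pad 1 to align 4 for refcount
refcount at 32 (size 4, align 4) → ends 36
cpu at 36 (size 1, align 1) → ends 37
pad 3 to align 8 for start_time
start_time at 40 (size 8, align 8) → ends 48
total 48 bytes, alignment 8
56 − 48 = 8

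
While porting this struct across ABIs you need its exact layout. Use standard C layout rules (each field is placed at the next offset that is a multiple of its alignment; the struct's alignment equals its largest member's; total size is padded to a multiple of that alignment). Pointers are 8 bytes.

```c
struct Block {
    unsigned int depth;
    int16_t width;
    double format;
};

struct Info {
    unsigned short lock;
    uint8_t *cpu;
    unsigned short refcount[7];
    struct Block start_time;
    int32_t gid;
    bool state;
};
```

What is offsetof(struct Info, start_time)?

32

Block: @0: depth [4B, align 4] → 4; @4: width [2B, align 2] → 6; +2 pad (align 8); @8: format [8B, align 8] → 16; size 16, align 8
@0: lock [2B, align 2] → 2
+6 pad (align 8)
@8: cpu [8B, align 8] → 16
@16: refcount [14B, align 2] → 30
+2 pad (align 8)
@32: start_time [16B, align 8] → 48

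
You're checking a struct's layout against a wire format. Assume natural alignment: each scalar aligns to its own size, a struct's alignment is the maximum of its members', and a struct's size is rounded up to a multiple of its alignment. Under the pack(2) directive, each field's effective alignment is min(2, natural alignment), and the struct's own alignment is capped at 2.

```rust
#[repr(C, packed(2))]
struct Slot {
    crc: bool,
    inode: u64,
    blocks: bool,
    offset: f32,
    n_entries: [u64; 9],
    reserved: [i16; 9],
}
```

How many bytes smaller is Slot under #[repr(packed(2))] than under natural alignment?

14

natural layout:
  0..1  crc  (1B, 1-aligned)
  1..8  -- padding (7B)
  8..16  inode  (8B, 8-aligned)
  16..17  blocks  (1B, 1-aligned)
  17..20  -- padding (3B)
  20..24  offset  (4B, 4-aligned)
  24..96  n_entries  (72B, 8-aligned)
  96..114  reserved  (18B, 2-aligned)
  114..120  -- tail padding (6B)
  sizeof = 120, alignof = 8
packed(2) layout:
  0..1  crc  (1B, 1-aligned)
  1..2  -- padding (1B)
  2..10  inode  (8B, 2-aligned)
  10..11  blocks  (1B, 1-aligned)
  11..12  -- padding (1B)
  12..16  offset  (4B, 2-aligned)
  16..88  n_entries  (72B, 2-aligned)
  88..106  reserved  (18B, 2-aligned)
  sizeof = 106, alignof = 2
120 − 106 = 14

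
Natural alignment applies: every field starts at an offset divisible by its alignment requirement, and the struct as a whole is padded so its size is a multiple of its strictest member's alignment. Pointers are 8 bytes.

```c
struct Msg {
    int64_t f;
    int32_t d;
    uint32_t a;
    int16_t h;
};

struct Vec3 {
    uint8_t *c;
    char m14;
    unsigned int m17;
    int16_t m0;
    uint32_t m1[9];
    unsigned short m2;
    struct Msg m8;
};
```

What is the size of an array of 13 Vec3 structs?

1144

Msg: @0: f [8B, align 8] → 8; @8: d [4B, align 4] → 12; @12: a [4B, align 4] → 16; @16: h [2B, align 2] → 18; +6 tail pad (align 8); size 24, align 8
@0: c [8B, align 8] → 8
@8: m14 [1B, align 1] → 9
+3 pad (align 4)
@12: m17 [4B, align 4] → 16
@16: m0 [2B, align 2] → 18
+2 pad (align 4)
@20: m1 [36B, align 4] → 56
@56: m2 [2B, align 2] → 58
+6 pad (align 8)
@64: m8 [24B, align 8] → 88
size 88, align 8
array of 13: 13 × 88 = 1144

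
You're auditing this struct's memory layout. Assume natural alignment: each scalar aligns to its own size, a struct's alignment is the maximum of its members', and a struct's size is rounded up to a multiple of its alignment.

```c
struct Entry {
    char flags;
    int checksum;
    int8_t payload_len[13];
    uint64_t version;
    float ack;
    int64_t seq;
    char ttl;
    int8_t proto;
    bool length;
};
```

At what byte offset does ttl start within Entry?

48

@0: flags [1B, align 1] → 1
+3 pad (align 4)
@4: checksum [4B, align 4] → 8
@8: payload_len [13B, align 1] → 21
+3 pad (align 8)
@24: version [8B, align 8] → 32
@32: ack [4B, align 4] → 36
+4 pad (align 8)
@40: seq [8B, align 8] → 48
@48: ttl [1B, align 1] → 49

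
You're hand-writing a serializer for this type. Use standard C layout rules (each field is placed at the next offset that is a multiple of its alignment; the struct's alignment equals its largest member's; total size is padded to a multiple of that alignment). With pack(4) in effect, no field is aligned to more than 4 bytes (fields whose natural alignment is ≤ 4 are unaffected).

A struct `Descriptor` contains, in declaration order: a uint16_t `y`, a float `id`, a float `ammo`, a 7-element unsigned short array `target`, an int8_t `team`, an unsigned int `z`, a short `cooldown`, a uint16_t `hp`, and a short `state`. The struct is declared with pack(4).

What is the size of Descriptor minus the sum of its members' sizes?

5

0..2  y  (2B, 2-aligned)
2..4  -- padding (2B)
4..8  id  (4B, 4-aligned)
8..12  ammo  (4B, 4-aligned)
12..26  target  (14B, 2-aligned)
26..27  team  (1B, 1-aligned)
27..28  -- padding (1B)
28..32  z  (4B, 4-aligned)
32..34  cooldown  (2B, 2-aligned)
34..36  hp  (2B, 2-aligned)
36..38  state  (2B, 2-aligned)
38..40  -- tail padding (2B)
sizeof = 40, alignof = 4
data bytes 35, size 40 → padding 5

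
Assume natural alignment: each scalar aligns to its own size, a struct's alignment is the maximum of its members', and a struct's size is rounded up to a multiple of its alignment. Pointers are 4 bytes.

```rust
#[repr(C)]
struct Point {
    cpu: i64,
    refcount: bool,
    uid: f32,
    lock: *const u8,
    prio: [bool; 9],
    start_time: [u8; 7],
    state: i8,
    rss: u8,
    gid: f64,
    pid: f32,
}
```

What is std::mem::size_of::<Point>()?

cpu at 0 (size 8, align 8) → ends 8
refcount at 8 (size 1, align 1) → ends 9
pad 3 to align 4 for uid
uid at 12 (size 4, align 4) → ends 16
lock at 16 (size 4, align 4) → ends 20
prio at 20 (size 9, align 1) → ends 29
start_time at 29 (size 7, align 1) → ends 36
state at 36 (size 1, align 1) → ends 37
rss at 37 (size 1, align 1) → ends 38
pad 2 to align 8 for gid
gid at 40 (size 8, align 8) → ends 48
pid at 48 (size 4, align 4) → ends 52
tail pad 4 to reach multiple of 8
total 56 bytes, alignment 8

56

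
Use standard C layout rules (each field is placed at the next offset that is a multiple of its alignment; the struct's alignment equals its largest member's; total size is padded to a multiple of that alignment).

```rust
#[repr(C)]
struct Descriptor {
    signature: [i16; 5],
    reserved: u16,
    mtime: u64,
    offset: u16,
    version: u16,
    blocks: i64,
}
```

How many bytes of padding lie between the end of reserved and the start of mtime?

@0: signature [10B, align 2] → 10
@10: reserved [2B, align 2] → 12
+4 pad (align 8)
@16: mtime [8B, align 8] → 24

4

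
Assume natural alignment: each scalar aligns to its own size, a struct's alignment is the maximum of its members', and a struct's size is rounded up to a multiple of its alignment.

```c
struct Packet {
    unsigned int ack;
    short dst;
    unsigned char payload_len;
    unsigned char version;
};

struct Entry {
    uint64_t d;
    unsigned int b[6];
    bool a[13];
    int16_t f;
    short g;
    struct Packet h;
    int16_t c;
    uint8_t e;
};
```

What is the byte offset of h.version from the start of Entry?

Packet: @0: ack [4B, align 4] → 4; @4: dst [2B, align 2] → 6; @6: payload_len [1B, align 1] → 7; @7: version [1B, align 1] → 8; size 8, align 4
@0: d [8B, align 8] → 8
@8: b [24B, align 4] → 32
@32: a [13B, align 1] → 45
+1 pad (align 2)
@46: f [2B, align 2] → 48
@48: g [2B, align 2] → 50
+2 pad (align 4)
@52: h [8B, align 4] → 60
within Packet: version at 7
52 + 7 = 59

59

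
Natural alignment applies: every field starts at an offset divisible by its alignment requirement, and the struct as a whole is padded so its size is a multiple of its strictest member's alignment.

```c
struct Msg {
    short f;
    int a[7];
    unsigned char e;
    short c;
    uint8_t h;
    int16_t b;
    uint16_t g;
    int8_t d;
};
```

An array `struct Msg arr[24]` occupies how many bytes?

@0: f [2B, align 2] → 2
+2 pad (align 4)
@4: a [28B, align 4] → 32
@32: e [1B, align 1] → 33
+1 pad (align 2)
@34: c [2B, align 2] → 36
@36: h [1B, align 1] → 37
+1 pad (align 2)
@38: b [2B, align 2] → 40
@40: g [2B, align 2] → 42
@42: d [1B, align 1] → 43
+1 tail pad (align 4)
size 44, align 4
array of 24: 24 × 44 = 1056

1056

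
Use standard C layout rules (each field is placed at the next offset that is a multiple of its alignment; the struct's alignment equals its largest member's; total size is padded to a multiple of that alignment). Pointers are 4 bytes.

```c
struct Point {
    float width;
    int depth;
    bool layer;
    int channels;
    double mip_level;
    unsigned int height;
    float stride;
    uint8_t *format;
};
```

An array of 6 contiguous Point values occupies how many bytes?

width at 0 (size 4, align 4) → ends 4
depth at 4 (size 4, align 4) → ends 8
layer at 8 (size 1, align 1) → ends 9
pad 3 to align 4 for channels
channels at 12 (size 4, align 4) → ends 16
mip_level at 16 (size 8, align 8) → ends 24
height at 24 (size 4, align 4) → ends 28
stride at 28 (size 4, align 4) → ends 32
format at 32 (size 4, align 4) → ends 36
tail pad 4 to reach multiple of 8
total 40 bytes, alignment 8
array of 6: 6 × 40 = 240

240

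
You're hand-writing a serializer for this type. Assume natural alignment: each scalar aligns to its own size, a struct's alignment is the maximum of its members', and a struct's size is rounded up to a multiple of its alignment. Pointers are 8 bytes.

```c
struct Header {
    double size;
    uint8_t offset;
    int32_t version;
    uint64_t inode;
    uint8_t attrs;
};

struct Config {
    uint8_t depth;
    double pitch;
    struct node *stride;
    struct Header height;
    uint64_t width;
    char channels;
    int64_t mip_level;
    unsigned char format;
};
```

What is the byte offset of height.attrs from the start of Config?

Header: size at 0 (size 8, align 8) → ends 8; offset at 8 (size 1, align 1) → ends 9; pad 3 to align 4 for version; version at 12 (size 4, align 4) → ends 16; inode at 16 (size 8, align 8) → ends 24; attrs at 24 (size 1, align 1) → ends 25; tail pad 7 to reach multiple of 8; total 32 bytes, alignment 8
depth at 0 (size 1, align 1) → ends 1
pad 7 to align 8 for pitch
pitch at 8 (size 8, align 8) → ends 16
stride at 16 (size 8, align 8) → ends 24
height at 24 (size 32, align 8) → ends 56
within Header: attrs at 24
24 + 24 = 48

48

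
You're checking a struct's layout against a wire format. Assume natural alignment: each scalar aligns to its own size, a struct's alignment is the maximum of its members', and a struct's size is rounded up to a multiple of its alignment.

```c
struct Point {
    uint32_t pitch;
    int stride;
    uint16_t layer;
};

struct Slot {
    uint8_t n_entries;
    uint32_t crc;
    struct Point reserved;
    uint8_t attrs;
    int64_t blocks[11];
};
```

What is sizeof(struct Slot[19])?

2128

Point: @0: pitch [4B, align 4] → 4; @4: stride [4B, align 4] → 8; @8: layer [2B, align 2] → 10; +2 tail pad (align 4); size 12, align 4
@0: n_entries [1B, align 1] → 1
+3 pad (align 4)
@4: crc [4B, align 4] → 8
@8: reserved [12B, align 4] → 20
@20: attrs [1B, align 1] → 21
+3 pad (align 8)
@24: blocks [88B, align 8] → 112
size 112, align 8
array of 19: 19 × 112 = 2128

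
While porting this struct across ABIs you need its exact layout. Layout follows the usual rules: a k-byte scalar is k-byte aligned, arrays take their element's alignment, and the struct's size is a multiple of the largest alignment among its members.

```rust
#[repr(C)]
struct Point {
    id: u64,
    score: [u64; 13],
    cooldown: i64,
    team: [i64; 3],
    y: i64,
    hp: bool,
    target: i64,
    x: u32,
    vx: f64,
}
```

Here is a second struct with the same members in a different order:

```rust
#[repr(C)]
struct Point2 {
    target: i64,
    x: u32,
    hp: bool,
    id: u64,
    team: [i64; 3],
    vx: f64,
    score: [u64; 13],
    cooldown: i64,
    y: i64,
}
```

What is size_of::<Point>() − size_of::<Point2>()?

8

@0: id [8B, align 8] → 8
@8: score [104B, align 8] → 112
@112: cooldown [8B, align 8] → 120
@120: team [24B, align 8] → 144
@144: y [8B, align 8] → 152
@152: hp [1B, align 1] → 153
+7 pad (align 8)
@160: target [8B, align 8] → 168
@168: x [4B, align 4] → 172
+4 pad (align 8)
@176: vx [8B, align 8] → 184
size 184, align 8
— Point2 —
@0: target [8B, align 8] → 8
@8: x [4B, align 4] → 12
@12: hp [1B, align 1] → 13
+3 pad (align 8)
@16: id [8B, align 8] → 24
@24: team [24B, align 8] → 48
@48: vx [8B, align 8] → 56
@56: score [104B, align 8] → 160
@160: cooldown [8B, align 8] → 168
@168: y [8B, align 8] → 176
size 176, align 8
184 − 176 = 8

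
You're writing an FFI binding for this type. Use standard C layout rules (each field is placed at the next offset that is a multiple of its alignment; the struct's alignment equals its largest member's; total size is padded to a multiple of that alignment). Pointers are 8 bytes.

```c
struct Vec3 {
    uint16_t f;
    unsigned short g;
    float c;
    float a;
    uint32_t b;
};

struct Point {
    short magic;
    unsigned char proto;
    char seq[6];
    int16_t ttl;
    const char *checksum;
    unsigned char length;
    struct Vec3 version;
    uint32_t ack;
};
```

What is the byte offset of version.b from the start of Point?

Vec3: f at 0 (size 2, align 2) → ends 2; g at 2 (size 2, align 2) → ends 4; c at 4 (size 4, align 4) → ends 8; a at 8 (size 4, align 4) → ends 12; b at 12 (size 4, align 4) → ends 16; total 16 bytes, alignment 4
magic at 0 (size 2, align 2) → ends 2
proto at 2 (size 1, align 1) → ends 3
seq at 3 (size 6, align 1) → ends 9
pad 1 to align 2 for ttl
ttl at 10 (size 2, align 2) → ends 12
pad 4 to align 8 for checksum
checksum at 16 (size 8, align 8) → ends 24
length at 24 (size 1, align 1) → ends 25
pad 3 to align 4 for version
version at 28 (size 16, align 4) → ends 44
within Vec3: b at 12
28 + 12 = 40

40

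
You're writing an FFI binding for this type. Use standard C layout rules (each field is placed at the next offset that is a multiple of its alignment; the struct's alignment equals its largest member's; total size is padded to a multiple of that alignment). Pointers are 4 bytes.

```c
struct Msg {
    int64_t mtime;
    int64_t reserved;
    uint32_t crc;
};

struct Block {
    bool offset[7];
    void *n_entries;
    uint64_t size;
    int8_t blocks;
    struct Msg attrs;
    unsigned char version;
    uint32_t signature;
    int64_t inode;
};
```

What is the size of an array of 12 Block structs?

864

Msg: @0: mtime [8B, align 8] → 8; @8: reserved [8B, align 8] → 16; @16: crc [4B, align 4] → 20; +4 tail pad (align 8); size 24, align 8
@0: offset [7B, align 1] → 7
+1 pad (align 4)
@8: n_entries [4B, align 4] → 12
+4 pad (align 8)
@16: size [8B, align 8] → 24
@24: blocks [1B, align 1] → 25
+7 pad (align 8)
@32: attrs [24B, align 8] → 56
@56: version [1B, align 1] → 57
+3 pad (align 4)
@60: signature [4B, align 4] → 64
@64: inode [8B, align 8] → 72
size 72, align 8
array of 12: 12 × 72 = 864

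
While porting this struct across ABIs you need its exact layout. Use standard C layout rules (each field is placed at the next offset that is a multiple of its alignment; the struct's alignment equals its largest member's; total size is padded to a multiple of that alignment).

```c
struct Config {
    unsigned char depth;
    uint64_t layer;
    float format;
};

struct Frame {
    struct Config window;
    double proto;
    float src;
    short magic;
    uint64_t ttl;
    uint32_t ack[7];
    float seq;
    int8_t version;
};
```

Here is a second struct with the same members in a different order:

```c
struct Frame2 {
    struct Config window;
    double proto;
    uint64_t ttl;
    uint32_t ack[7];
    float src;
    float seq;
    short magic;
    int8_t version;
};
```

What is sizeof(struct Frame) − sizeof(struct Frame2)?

Config: 0..1  depth  (1B, 1-aligned); 1..8  -- padding (7B); 8..16  layer  (8B, 8-aligned); 16..20  format  (4B, 4-aligned); 20..24  -- tail padding (4B); sizeof = 24, alignof = 8
0..24  window  (24B, 8-aligned)
24..32  proto  (8B, 8-aligned)
32..36  src  (4B, 4-aligned)
36..38  magic  (2B, 2-aligned)
38..40  -- padding (2B)
40..48  ttl  (8B, 8-aligned)
48..76  ack  (28B, 4-aligned)
76..80  seq  (4B, 4-aligned)
80..81  version  (1B, 1-aligned)
81..88  -- tail padding (7B)
sizeof = 88, alignof = 8
— Frame2 —
0..24  window  (24B, 8-aligned)
24..32  proto  (8B, 8-aligned)
32..40  ttl  (8B, 8-aligned)
40..68  ack  (28B, 4-aligned)
68..72  src  (4B, 4-aligned)
72..76  seq  (4B, 4-aligned)
76..78  magic  (2B, 2-aligned)
78..79  version  (1B, 1-aligned)
79..80  -- tail padding (1B)
sizeof = 80, alignof = 8
88 − 80 = 8

8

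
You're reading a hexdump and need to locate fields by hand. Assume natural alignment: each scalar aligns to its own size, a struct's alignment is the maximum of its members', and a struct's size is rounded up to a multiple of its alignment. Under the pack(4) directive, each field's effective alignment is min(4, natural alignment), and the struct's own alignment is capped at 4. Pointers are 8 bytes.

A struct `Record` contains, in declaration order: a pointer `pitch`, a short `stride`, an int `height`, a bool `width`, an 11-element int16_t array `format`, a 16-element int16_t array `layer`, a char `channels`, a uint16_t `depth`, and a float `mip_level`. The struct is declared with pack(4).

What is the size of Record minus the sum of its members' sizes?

4

pitch at 0 (size 8, align 4) → ends 8
stride at 8 (size 2, align 2) → ends 10
pad 2 to align 4 for height
height at 12 (size 4, align 4) → ends 16
width at 16 (size 1, align 1) → ends 17
pad 1 to align 2 for format
format at 18 (size 22, align 2) → ends 40
layer at 40 (size 32, align 2) → ends 72
channels at 72 (size 1, align 1) → ends 73
pad 1 to align 2 for depth
depth at 74 (size 2, align 2) → ends 76
mip_level at 76 (size 4, align 4) → ends 80
total 80 bytes, alignment 4
data bytes 76, size 80 → padding 4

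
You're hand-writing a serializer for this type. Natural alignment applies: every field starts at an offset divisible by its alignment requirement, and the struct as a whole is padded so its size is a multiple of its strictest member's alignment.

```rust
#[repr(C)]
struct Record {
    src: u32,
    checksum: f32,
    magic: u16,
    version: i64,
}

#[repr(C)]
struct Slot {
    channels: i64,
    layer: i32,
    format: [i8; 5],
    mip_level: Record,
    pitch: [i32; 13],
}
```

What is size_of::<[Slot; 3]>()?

312

Record: 0..4  src  (4B, 4-aligned); 4..8  checksum  (4B, 4-aligned); 8..10  magic  (2B, 2-aligned); 10..16  -- padding (6B); 16..24  version  (8B, 8-aligned); sizeof = 24, alignof = 8
0..8  channels  (8B, 8-aligned)
8..12  layer  (4B, 4-aligned)
12..17  format  (5B, 1-aligned)
17..24  -- padding (7B)
24..48  mip_level  (24B, 8-aligned)
48..100  pitch  (52B, 4-aligned)
100..104  -- tail padding (4B)
sizeof = 104, alignof = 8
array of 3: 3 × 104 = 312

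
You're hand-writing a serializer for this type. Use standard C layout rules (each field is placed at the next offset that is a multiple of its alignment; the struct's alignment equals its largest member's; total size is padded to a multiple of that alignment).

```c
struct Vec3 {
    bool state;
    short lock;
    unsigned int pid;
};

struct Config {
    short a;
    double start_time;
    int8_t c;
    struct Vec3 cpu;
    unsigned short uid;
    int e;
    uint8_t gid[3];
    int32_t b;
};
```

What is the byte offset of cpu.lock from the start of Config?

22

Vec3: state at 0 (size 1, align 1) → ends 1; pad 1 to align 2 for lock; lock at 2 (size 2, align 2) → ends 4; pid at 4 (size 4, align 4) → ends 8; total 8 bytes, alignment 4
a at 0 (size 2, align 2) → ends 2
pad 6 to align 8 for start_time
start_time at 8 (size 8, align 8) → ends 16
c at 16 (size 1, align 1) → ends 17
pad 3 to align 4 for cpu
cpu at 20 (size 8, align 4) → ends 28
within Vec3: lock at 2
20 + 2 = 22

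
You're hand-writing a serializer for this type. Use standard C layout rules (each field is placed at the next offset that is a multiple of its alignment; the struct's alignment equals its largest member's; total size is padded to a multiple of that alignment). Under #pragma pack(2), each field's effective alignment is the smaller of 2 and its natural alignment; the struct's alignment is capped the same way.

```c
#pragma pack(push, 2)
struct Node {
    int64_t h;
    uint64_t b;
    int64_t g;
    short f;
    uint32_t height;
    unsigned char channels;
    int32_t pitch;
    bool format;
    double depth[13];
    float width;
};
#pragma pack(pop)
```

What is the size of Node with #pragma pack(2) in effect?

146

0..8  h  (8B, 2-aligned)
8..16  b  (8B, 2-aligned)
16..24  g  (8B, 2-aligned)
24..26  f  (2B, 2-aligned)
26..30  height  (4B, 2-aligned)
30..31  channels  (1B, 1-aligned)
31..32  -- padding (1B)
32..36  pitch  (4B, 2-aligned)
36..37  format  (1B, 1-aligned)
37..38  -- padding (1B)
38..142  depth  (104B, 2-aligned)
142..146  width  (4B, 2-aligned)
sizeof = 146, alignof = 2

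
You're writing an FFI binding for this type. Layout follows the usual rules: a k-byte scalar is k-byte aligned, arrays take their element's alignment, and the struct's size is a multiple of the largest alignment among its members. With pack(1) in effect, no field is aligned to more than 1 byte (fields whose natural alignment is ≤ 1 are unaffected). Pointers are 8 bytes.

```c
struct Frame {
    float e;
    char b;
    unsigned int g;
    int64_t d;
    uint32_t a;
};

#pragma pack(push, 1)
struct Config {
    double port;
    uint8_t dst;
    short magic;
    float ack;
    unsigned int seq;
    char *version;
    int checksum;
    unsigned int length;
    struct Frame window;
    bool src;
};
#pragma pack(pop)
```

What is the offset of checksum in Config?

27

Frame: e at 0 (size 4, align 4) → ends 4; b at 4 (size 1, align 1) → ends 5; pad 3 to align 4 for g; g at 8 (size 4, align 4) → ends 12; pad 4 to align 8 for d; d at 16 (size 8, align 8) → ends 24; a at 24 (size 4, align 4) → ends 28; tail pad 4 to reach multiple of 8; total 32 bytes, alignment 8
port at 0 (size 8, align 1) → ends 8
dst at 8 (size 1, align 1) → ends 9
magic at 9 (size 2, align 1) → ends 11
ack at 11 (size 4, align 1) → ends 15
seq at 15 (size 4, align 1) → ends 19
version at 19 (size 8, align 1) → ends 27
checksum at 27 (size 4, align 1) → ends 31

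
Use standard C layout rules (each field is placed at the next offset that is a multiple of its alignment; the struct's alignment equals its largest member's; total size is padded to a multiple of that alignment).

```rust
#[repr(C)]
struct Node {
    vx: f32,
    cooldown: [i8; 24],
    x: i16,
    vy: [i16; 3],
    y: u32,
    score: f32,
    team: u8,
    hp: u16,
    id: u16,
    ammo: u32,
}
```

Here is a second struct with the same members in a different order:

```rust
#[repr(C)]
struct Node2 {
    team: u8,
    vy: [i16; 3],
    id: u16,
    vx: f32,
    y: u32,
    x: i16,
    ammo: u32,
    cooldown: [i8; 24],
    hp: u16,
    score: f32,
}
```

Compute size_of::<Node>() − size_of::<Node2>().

@0: vx [4B, align 4] → 4
@4: cooldown [24B, align 1] → 28
@28: x [2B, align 2] → 30
@30: vy [6B, align 2] → 36
@36: y [4B, align 4] → 40
@40: score [4B, align 4] → 44
@44: team [1B, align 1] → 45
+1 pad (align 2)
@46: hp [2B, align 2] → 48
@48: id [2B, align 2] → 50
+2 pad (align 4)
@52: ammo [4B, align 4] → 56
size 56, align 4
— Node2 —
@0: team [1B, align 1] → 1
+1 pad (align 2)
@2: vy [6B, align 2] → 8
@8: id [2B, align 2] → 10
+2 pad (align 4)
@12: vx [4B, align 4] → 16
@16: y [4B, align 4] → 20
@20: x [2B, align 2] → 22
+2 pad (align 4)
@24: ammo [4B, align 4] → 28
@28: cooldown [24B, align 1] → 52
@52: hp [2B, align 2] → 54
+2 pad (align 4)
@56: score [4B, align 4] → 60
size 60, align 4
56 − 60 = -4

-4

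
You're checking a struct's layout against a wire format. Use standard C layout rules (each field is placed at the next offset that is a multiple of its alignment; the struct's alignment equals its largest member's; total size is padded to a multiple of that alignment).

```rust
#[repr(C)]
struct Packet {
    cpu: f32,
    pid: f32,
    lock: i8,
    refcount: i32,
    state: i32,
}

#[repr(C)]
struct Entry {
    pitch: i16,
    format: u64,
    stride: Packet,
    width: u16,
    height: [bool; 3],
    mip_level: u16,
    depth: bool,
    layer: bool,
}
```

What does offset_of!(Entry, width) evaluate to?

36

Packet: cpu at 0 (size 4, align 4) → ends 4; pid at 4 (size 4, align 4) → ends 8; lock at 8 (size 1, align 1) → ends 9; pad 3 to align 4 for refcount; refcount at 12 (size 4, align 4) → ends 16; state at 16 (size 4, align 4) → ends 20; total 20 bytes, alignment 4
pitch at 0 (size 2, align 2) → ends 2
pad 6 to align 8 for format
format at 8 (size 8, align 8) → ends 16
stride at 16 (size 20, align 4) → ends 36
width at 36 (size 2, align 2) → ends 38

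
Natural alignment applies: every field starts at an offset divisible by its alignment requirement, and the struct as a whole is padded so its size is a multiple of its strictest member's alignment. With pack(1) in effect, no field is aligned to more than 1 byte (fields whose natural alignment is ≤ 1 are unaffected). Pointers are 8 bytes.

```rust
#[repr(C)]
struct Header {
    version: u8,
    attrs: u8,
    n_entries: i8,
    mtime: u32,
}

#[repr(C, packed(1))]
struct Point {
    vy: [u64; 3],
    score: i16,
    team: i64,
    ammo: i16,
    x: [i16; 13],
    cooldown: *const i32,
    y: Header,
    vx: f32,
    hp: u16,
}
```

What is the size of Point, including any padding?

Header: version at 0 (size 1, align 1) → ends 1; attrs at 1 (size 1, align 1) → ends 2; n_entries at 2 (size 1, align 1) → ends 3; pad 1 to align 4 for mtime; mtime at 4 (size 4, align 4) → ends 8; total 8 bytes, alignment 4
vy at 0 (size 24, align 1) → ends 24
score at 24 (size 2, align 1) → ends 26
team at 26 (size 8, align 1) → ends 34
ammo at 34 (size 2, align 1) → ends 36
x at 36 (size 26, align 1) → ends 62
cooldown at 62 (size 8, align 1) → ends 70
y at 70 (size 8, align 1) → ends 78
vx at 78 (size 4, align 1) → ends 82
hp at 82 (size 2, align 1) → ends 84
total 84 bytes, alignment 1

84 bytes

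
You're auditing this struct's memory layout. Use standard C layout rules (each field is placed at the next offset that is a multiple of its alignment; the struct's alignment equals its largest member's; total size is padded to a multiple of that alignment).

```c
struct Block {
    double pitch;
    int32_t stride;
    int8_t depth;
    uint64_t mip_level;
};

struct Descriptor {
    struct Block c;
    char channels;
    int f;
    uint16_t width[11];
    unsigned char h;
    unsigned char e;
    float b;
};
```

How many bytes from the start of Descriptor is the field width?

Block: pitch at 0 (size 8, align 8) → ends 8; stride at 8 (size 4, align 4) → ends 12; depth at 12 (size 1, align 1) → ends 13; pad 3 to align 8 for mip_level; mip_level at 16 (size 8, align 8) → ends 24; total 24 bytes, alignment 8
c at 0 (size 24, align 8) → ends 24
channels at 24 (size 1, align 1) → ends 25
pad 3 to align 4 for f
f at 28 (size 4, align 4) → ends 32
width at 32 (size 22, align 2) → ends 54

32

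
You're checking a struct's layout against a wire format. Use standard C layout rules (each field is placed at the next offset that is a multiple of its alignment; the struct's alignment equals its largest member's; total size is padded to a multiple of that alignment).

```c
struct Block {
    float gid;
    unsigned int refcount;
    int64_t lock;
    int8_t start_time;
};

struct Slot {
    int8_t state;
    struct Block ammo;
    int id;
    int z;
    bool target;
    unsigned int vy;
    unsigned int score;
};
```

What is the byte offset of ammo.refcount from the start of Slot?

Block: 0..4  gid  (4B, 4-aligned); 4..8  refcount  (4B, 4-aligned); 8..16  lock  (8B, 8-aligned); 16..17  start_time  (1B, 1-aligned); 17..24  -- tail padding (7B); sizeof = 24, alignof = 8
0..1  state  (1B, 1-aligned)
1..8  -- padding (7B)
8..32  ammo  (24B, 8-aligned)
within Block: refcount at 4
8 + 4 = 12

12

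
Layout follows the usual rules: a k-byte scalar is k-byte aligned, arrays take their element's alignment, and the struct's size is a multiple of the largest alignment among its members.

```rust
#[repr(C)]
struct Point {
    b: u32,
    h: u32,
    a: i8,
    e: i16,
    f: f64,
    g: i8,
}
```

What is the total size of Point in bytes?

32

0..4  b  (4B, 4-aligned)
4..8  h  (4B, 4-aligned)
8..9  a  (1B, 1-aligned)
9..10  -- padding (1B)
10..12  e  (2B, 2-aligned)
12..16  -- padding (4B)
16..24  f  (8B, 8-aligned)
24..25  g  (1B, 1-aligned)
25..32  -- tail padding (7B)
sizeof = 32, alignof = 8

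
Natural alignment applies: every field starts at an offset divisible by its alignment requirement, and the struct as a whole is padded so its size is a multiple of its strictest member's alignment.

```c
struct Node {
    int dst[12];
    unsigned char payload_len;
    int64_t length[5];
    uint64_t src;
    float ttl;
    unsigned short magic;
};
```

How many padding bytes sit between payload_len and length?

7

dst at 0 (size 48, align 4) → ends 48
payload_len at 48 (size 1, align 1) → ends 49
pad 7 to align 8 for length
length at 56 (size 40, align 8) → ends 96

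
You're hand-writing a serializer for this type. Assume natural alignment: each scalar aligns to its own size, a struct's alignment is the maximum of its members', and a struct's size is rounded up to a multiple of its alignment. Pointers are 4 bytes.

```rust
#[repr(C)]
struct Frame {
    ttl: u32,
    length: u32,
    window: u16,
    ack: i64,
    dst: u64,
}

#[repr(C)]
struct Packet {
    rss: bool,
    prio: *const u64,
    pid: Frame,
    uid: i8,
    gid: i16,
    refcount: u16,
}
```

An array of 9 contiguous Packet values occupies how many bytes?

432

Frame: @0: ttl [4B, align 4] → 4; @4: length [4B, align 4] → 8; @8: window [2B, align 2] → 10; +6 pad (align 8); @16: ack [8B, align 8] → 24; @24: dst [8B, align 8] → 32; size 32, align 8
@0: rss [1B, align 1] → 1
+3 pad (align 4)
@4: prio [4B, align 4] → 8
@8: pid [32B, align 8] → 40
@40: uid [1B, align 1] → 41
+1 pad (align 2)
@42: gid [2B, align 2] → 44
@44: refcount [2B, align 2] → 46
+2 tail pad (align 8)
size 48, align 8
array of 9: 9 × 48 = 432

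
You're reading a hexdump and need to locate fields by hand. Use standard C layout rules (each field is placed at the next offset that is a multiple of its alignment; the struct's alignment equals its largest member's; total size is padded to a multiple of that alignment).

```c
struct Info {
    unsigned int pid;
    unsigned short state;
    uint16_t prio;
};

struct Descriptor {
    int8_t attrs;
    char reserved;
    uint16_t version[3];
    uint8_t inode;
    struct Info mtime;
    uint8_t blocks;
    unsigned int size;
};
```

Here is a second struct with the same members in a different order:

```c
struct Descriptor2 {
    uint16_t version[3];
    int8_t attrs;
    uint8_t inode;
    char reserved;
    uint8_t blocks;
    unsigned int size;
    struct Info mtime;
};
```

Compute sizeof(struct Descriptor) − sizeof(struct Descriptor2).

4

Info: pid at 0 (size 4, align 4) → ends 4; state at 4 (size 2, align 2) → ends 6; prio at 6 (size 2, align 2) → ends 8; total 8 bytes, alignment 4
attrs at 0 (size 1, align 1) → ends 1
reserved at 1 (size 1, align 1) → ends 2
version at 2 (size 6, align 2) → ends 8
inode at 8 (size 1, align 1) → ends 9
pad 3 to align 4 for mtime
mtime at 12 (size 8, align 4) → ends 20
blocks at 20 (size 1, align 1) → ends 21
pad 3 to align 4 for size
size at 24 (size 4, align 4) → ends 28
total 28 bytes, alignment 4
— Descriptor2 —
version at 0 (size 6, align 2) → ends 6
attrs at 6 (size 1, align 1) → ends 7
inode at 7 (size 1, align 1) → ends 8
reserved at 8 (size 1, align 1) → ends 9
blocks at 9 (size 1, align 1) → ends 10
pad 2 to align 4 for size
size at 12 (size 4, align 4) → ends 16
mtime at 16 (size 8, align 4) → ends 24
total 24 bytes, alignment 4
28 − 24 = 4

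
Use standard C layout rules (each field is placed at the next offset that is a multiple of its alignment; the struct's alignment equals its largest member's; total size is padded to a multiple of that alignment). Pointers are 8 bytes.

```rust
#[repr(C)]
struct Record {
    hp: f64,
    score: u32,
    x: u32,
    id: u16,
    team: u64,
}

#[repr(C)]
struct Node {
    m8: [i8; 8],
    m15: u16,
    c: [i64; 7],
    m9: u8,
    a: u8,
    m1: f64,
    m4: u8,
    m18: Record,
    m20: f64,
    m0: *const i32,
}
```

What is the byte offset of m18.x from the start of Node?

Record: @0: hp [8B, align 8] → 8; @8: score [4B, align 4] → 12; @12: x [4B, align 4] → 16; @16: id [2B, align 2] → 18; +6 pad (align 8); @24: team [8B, align 8] → 32; size 32, align 8
@0: m8 [8B, align 1] → 8
@8: m15 [2B, align 2] → 10
+6 pad (align 8)
@16: c [56B, align 8] → 72
@72: m9 [1B, align 1] → 73
@73: a [1B, align 1] → 74
+6 pad (align 8)
@80: m1 [8B, align 8] → 88
@88: m4 [1B, align 1] → 89
+7 pad (align 8)
@96: m18 [32B, align 8] → 128
within Record: x at 12
96 + 12 = 108

108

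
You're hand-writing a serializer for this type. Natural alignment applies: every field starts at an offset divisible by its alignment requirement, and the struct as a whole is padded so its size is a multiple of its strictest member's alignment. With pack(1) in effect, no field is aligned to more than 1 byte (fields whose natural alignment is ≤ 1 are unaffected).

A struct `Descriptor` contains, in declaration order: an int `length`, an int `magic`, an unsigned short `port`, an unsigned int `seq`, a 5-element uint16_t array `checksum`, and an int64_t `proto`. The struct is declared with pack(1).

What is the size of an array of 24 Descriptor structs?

768

@0: length [4B, align 1] → 4
@4: magic [4B, align 1] → 8
@8: port [2B, align 1] → 10
@10: seq [4B, align 1] → 14
@14: checksum [10B, align 1] → 24
@24: proto [8B, align 1] → 32
size 32, align 1
array of 24: 24 × 32 = 768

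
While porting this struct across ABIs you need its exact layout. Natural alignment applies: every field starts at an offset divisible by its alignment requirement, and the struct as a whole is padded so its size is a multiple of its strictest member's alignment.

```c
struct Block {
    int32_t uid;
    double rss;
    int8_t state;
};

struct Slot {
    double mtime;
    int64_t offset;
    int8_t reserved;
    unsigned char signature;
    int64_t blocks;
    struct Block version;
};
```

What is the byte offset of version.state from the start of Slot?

48

Block: uid at 0 (size 4, align 4) → ends 4; pad 4 to align 8 for rss; rss at 8 (size 8, align 8) → ends 16; state at 16 (size 1, align 1) → ends 17; tail pad 7 to reach multiple of 8; total 24 bytes, alignment 8
mtime at 0 (size 8, align 8) → ends 8
offset at 8 (size 8, align 8) → ends 16
reserved at 16 (size 1, align 1) → ends 17
signature at 17 (size 1, align 1) → ends 18
pad 6 to align 8 for blocks
blocks at 24 (size 8, align 8) → ends 32
version at 32 (size 24, align 8) → ends 56
within Block: state at 16
32 + 16 = 48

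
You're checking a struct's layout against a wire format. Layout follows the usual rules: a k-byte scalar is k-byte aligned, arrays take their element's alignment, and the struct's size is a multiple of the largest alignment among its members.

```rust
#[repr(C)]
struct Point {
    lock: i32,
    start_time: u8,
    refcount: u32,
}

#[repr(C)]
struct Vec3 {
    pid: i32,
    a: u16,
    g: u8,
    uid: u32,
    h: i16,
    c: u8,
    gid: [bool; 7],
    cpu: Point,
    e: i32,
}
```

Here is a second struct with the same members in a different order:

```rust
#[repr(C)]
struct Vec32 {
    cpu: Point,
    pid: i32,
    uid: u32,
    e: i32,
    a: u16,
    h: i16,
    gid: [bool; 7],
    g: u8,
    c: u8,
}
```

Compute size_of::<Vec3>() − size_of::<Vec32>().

Point: lock at 0 (size 4, align 4) → ends 4; start_time at 4 (size 1, align 1) → ends 5; pad 3 to align 4 for refcount; refcount at 8 (size 4, align 4) → ends 12; total 12 bytes, alignment 4
pid at 0 (size 4, align 4) → ends 4
a at 4 (size 2, align 2) → ends 6
g at 6 (size 1, align 1) → ends 7
pad 1 to align 4 for uid
uid at 8 (size 4, align 4) → ends 12
h at 12 (size 2, align 2) → ends 14
c at 14 (size 1, align 1) → ends 15
gid at 15 (size 7, align 1) → ends 22
pad 2 to align 4 for cpu
cpu at 24 (size 12, align 4) → ends 36
e at 36 (size 4, align 4) → ends 40
total 40 bytes, alignment 4
— Vec32 —
cpu at 0 (size 12, align 4) → ends 12
pid at 12 (size 4, align 4) → ends 16
uid at 16 (size 4, align 4) → ends 20
e at 20 (size 4, align 4) → ends 24
a at 24 (size 2, align 2) → ends 26
h at 26 (size 2, align 2) → ends 28
gid at 28 (size 7, align 1) → ends 35
g at 35 (size 1, align 1) → ends 36
c at 36 (size 1, align 1) → ends 37
tail pad 3 to reach multiple of 4
total 40 bytes, alignment 4
40 − 40 = 0

0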